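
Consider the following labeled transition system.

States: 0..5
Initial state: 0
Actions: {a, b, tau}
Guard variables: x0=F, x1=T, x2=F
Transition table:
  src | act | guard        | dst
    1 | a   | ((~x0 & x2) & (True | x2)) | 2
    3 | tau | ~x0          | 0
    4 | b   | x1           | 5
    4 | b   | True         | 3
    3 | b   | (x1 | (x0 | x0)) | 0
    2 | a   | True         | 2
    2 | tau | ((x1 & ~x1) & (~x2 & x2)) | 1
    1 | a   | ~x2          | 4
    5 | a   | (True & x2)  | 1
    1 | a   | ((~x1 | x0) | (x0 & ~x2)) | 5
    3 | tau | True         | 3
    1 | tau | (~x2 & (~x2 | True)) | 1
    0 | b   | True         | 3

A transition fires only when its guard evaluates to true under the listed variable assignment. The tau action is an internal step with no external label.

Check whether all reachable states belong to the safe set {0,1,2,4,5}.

Safe = {0,1,2,4,5}
Reach set: {0,3}
  0: ok
  3: VIOLATES
reach 3 via b — violates

Answer: INVARIANT VIOLATED at state 3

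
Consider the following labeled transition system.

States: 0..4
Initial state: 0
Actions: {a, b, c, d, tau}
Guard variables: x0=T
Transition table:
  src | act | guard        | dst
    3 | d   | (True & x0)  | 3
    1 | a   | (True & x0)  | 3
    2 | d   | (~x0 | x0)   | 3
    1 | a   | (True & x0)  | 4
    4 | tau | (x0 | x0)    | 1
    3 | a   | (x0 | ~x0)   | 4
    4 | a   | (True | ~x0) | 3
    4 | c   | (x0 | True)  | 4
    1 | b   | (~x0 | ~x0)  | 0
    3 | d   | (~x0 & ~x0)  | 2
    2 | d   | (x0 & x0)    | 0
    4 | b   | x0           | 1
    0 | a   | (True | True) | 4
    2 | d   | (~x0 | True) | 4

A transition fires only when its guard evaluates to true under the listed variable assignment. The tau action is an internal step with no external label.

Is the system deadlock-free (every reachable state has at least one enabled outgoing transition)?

Answer: DEADLOCK-FREE

Trace:
Reachable = {0,1,3,4}
  0: a→4  [1 exit(s)]
  1: a→3  a→4  [2 exit(s)]
  3: a→4  d→3  [2 exit(s)]
  4: a→3  b→1  c→4  tau→1  [4 exit(s)]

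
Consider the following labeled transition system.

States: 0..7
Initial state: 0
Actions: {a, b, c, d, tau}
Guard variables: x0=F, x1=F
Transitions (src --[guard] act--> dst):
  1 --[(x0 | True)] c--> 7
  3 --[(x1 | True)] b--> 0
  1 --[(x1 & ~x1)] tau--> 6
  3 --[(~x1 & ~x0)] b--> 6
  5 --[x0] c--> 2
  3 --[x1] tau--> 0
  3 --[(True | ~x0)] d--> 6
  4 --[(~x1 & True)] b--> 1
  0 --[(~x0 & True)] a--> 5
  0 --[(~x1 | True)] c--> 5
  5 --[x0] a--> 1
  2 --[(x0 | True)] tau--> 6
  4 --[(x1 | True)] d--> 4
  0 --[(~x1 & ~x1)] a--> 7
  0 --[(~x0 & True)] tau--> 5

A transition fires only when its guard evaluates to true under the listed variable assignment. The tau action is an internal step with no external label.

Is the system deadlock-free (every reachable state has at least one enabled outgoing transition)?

Answer: DEADLOCK at state 5

Trace:
Reach set: {0,5,7}
  0: a→5  a→7  c→5  tau→5  [4 out]
  5: ∅  [deadlock]
  7: ∅  [deadlock]
witness 5: a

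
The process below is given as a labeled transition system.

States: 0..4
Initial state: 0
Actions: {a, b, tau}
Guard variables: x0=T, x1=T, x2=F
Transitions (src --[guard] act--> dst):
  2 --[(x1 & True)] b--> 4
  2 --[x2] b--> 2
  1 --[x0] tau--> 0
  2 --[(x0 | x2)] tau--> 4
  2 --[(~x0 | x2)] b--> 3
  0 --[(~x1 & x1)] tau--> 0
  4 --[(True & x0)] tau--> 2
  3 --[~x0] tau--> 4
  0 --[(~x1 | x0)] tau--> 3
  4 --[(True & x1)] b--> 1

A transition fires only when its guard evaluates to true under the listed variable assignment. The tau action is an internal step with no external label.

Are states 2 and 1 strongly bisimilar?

Answer: NOT BISIMILAR

Analysis:
Compute ~ classes (split until stable):
  P[0] = {{0,1,2,3,4}}
  P[1] = {{0,1},{2,4},{3}}
  P[2] = {{0},{1},{2},{3},{4}}
5 equivalence class(es) (converged in 3)
2∈{2}, 1∈{1}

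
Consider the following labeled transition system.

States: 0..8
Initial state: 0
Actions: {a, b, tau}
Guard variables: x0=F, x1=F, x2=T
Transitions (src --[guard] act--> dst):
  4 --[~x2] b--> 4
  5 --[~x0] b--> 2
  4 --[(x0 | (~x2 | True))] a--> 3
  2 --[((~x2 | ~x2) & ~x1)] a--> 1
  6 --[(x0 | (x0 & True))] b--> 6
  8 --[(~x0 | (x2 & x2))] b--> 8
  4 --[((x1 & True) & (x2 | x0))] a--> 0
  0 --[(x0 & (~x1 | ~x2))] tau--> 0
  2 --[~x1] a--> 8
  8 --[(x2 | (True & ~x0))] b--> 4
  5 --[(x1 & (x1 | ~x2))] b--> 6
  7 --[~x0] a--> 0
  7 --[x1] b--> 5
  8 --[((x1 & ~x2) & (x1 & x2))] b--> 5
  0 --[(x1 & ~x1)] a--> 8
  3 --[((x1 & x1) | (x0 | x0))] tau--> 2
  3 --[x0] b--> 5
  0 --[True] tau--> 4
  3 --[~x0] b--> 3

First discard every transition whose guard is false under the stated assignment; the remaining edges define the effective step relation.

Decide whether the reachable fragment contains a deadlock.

Reach set: {0,3,4}
  0: tau→4  [1 exit(s)]
  3: b→3  [1 exit(s)]
  4: a→3  [1 exit(s)]

Answer: DEADLOCK-FREE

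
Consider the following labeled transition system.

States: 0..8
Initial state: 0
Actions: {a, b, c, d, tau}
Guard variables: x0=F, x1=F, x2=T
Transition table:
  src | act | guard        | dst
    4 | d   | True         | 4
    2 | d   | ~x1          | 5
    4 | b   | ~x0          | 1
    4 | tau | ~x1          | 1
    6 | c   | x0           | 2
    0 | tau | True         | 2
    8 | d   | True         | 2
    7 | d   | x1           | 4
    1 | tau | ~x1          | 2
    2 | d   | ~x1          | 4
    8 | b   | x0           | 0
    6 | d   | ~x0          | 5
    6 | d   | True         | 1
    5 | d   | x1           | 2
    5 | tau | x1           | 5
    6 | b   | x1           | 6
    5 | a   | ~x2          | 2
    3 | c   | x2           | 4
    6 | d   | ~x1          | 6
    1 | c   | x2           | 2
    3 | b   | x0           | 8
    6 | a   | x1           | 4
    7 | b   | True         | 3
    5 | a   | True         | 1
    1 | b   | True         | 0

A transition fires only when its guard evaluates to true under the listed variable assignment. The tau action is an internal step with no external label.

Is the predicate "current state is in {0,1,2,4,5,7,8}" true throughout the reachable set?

Answer: INVARIANT HOLDS

Working:
Safe = {0,1,2,4,5,7,8}
Reachable = {0,1,2,4,5}
  0: ✓
  1: ✓
  2: ✓
  4: ✓
  5: ✓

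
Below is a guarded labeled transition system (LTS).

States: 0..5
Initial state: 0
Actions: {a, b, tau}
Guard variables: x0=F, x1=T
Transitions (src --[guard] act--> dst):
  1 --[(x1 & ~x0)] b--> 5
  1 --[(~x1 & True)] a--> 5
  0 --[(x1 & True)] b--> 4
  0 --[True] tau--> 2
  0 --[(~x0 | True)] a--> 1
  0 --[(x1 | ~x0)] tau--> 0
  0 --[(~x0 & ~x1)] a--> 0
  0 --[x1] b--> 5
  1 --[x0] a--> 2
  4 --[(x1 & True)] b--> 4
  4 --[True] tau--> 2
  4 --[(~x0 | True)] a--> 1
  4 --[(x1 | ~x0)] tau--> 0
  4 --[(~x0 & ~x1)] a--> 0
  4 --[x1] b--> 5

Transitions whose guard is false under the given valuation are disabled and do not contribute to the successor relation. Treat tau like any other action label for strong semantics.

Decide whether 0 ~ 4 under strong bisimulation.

Answer: BISIMILAR

Trace:
Refine partition for ~:
  π0 = {{0,1,2,3,4,5}}
  π1 = {{0,4},{1},{2,3,5}}
stable after 2 split(s): 3 block(s)
class of 0: {0,4}; class of 4: {0,4}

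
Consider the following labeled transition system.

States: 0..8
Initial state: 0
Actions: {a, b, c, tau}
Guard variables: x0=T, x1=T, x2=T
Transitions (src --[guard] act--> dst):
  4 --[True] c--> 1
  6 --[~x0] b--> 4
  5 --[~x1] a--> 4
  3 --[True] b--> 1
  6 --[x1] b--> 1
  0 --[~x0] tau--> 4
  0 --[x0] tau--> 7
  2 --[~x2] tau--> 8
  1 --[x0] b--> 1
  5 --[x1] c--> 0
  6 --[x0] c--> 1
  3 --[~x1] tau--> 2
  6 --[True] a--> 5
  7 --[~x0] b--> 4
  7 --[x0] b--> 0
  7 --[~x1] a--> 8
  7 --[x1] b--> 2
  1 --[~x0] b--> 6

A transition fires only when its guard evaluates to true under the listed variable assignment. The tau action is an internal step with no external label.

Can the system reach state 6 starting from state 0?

10 transition(s) survive guard evaluation.
Layer 0: {0}
Layer 1: {7}  total {0,7}
Layer 2: {2}  total {0,2,7}
Reach set: {0,2,7}

Answer: UNREACHABLE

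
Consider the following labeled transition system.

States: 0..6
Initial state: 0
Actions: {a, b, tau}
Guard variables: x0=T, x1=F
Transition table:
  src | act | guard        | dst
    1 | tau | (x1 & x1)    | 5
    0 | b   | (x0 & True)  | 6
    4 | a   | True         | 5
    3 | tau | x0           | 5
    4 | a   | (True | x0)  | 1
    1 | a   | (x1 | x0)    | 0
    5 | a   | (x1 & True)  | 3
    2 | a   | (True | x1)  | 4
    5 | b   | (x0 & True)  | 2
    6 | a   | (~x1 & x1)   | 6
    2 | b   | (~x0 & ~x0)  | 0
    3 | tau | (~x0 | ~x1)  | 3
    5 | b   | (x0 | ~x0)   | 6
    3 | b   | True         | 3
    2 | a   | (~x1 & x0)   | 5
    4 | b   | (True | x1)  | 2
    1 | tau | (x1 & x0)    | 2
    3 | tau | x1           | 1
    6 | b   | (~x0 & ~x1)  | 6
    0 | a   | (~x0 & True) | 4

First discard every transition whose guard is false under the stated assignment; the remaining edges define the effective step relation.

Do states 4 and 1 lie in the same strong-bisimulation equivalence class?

Answer: NOT BISIMILAR

Trace:
Bisimulation quotient by refinement:
  P[0] = {{0,1,2,3,4,5,6}}
  P[1] = {{0,5},{1,2},{3},{4},{6}}
  P[2] = {{0},{1},{2},{3},{4},{5},{6}}
Fixed point at round 3; 7 class(es).
4∈{4}, 1∈{1}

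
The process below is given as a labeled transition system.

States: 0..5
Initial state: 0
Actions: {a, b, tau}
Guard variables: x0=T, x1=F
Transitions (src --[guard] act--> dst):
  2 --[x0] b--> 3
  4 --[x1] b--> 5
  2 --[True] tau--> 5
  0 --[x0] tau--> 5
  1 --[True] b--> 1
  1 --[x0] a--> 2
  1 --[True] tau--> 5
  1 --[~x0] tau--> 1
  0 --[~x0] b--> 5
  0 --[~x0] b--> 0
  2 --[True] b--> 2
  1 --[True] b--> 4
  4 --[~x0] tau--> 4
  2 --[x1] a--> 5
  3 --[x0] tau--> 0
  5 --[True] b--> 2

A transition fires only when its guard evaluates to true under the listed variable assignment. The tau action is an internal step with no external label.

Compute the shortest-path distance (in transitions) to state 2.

Answer: 2

Working:
Layered search for 2:
  depth 0: {0}
  depth 1: {5}
  depth 2: {2}
first hit 2 at d=2 via tau·b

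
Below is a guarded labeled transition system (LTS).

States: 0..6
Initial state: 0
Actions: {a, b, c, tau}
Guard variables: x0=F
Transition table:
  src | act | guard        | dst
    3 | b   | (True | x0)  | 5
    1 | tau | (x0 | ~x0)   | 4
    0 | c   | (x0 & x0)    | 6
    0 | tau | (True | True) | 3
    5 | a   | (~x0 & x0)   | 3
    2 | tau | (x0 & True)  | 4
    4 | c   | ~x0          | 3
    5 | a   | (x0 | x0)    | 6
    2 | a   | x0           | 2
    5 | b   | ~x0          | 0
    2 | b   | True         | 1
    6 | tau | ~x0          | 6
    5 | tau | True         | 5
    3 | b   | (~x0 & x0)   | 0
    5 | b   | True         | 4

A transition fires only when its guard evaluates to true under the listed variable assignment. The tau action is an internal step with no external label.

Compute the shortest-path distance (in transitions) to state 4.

Layered search for 4:
  L0 = {0}
  L1 = {3}
  L2 = {5}
  L3 = {4}
4 enters at depth 3; path tau·b·b

Answer: 3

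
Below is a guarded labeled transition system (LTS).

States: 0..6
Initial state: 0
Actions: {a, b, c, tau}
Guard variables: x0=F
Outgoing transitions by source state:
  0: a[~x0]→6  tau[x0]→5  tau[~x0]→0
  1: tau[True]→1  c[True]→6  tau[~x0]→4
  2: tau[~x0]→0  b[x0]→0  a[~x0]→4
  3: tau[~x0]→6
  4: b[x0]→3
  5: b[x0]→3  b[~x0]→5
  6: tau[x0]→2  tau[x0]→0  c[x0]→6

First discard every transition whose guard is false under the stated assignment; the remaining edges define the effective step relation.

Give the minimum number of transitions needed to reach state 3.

Answer: UNREACHABLE

Working:
Breadth-first toward 3:
  Layer 0: {0}
  Layer 1: {6}
3 never appears.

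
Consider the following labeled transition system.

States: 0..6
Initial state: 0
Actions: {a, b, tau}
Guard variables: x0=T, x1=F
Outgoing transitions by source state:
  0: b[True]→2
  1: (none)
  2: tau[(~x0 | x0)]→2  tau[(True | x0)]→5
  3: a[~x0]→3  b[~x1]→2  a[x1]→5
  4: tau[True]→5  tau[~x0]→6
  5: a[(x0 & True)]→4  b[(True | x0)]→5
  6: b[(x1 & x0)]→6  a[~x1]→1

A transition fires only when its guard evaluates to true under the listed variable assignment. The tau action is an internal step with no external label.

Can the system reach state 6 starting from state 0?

Answer: UNREACHABLE

Working:
After dropping false guards: 8 live edges.
L0 = {0}
L1 = {2}  total {0,2}
L2 = {5}  total {0,2,5}
L3 = {4}  total {0,2,4,5}
R = {0,2,4,5}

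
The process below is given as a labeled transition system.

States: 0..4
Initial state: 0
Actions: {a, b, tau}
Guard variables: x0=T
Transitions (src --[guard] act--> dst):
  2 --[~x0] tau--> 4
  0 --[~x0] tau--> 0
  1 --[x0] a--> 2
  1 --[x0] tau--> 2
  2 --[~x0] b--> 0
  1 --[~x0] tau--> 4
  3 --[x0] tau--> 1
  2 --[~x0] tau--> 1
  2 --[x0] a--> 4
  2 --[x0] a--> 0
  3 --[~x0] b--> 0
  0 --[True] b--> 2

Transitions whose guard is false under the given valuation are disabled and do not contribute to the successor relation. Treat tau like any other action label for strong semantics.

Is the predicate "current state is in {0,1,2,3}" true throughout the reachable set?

Answer: INVARIANT VIOLATED at state 4

Analysis:
Inv-set: {0,1,2,3}
R = {0,2,4}
  0: ok
  2: ok
  4: outside
witness against invariant: b·a → 4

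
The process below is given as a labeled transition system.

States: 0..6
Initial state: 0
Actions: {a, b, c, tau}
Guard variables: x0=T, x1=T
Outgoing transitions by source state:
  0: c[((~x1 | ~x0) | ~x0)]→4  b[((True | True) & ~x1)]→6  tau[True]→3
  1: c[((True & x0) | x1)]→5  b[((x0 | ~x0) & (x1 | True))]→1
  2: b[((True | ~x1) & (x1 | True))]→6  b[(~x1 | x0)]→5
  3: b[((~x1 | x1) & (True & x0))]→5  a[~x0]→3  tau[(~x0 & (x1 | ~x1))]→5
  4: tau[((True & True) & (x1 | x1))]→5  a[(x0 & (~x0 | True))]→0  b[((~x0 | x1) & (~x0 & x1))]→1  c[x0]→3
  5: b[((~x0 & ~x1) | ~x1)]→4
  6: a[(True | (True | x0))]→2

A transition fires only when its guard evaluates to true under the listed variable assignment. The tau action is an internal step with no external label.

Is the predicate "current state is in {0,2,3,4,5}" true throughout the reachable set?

Answer: INVARIANT HOLDS

Working:
Safe = {0,2,3,4,5}
R = {0,3,5}
  0: safe
  3: safe
  5: safe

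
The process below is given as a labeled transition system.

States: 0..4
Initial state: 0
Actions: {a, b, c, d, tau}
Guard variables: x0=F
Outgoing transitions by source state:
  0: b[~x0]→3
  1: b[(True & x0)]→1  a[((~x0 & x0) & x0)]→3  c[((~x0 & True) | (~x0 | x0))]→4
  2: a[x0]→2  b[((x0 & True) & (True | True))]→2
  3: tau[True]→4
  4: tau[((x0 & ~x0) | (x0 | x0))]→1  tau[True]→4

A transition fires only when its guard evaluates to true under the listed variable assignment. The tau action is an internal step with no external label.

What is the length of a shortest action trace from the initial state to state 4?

Answer: 2

Trace:
BFS to 4:
  depth 0: {0}
  depth 1: {3}
  depth 2: {4}
depth(4)=2, e.g. b·tau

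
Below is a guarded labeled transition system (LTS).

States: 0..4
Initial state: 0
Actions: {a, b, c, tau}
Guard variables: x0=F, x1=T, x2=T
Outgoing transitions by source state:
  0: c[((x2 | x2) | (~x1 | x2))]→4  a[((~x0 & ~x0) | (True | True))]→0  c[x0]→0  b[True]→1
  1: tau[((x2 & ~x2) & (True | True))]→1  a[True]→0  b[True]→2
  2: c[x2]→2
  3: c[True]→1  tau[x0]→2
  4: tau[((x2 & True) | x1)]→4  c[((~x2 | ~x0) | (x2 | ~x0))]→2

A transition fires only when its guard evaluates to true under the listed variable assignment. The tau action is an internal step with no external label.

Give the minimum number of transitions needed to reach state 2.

Breadth-first toward 2:
  L0 = {0}
  L1 = {1,4}
  L2 = {2}
2 enters at depth 2; path b·b

Answer: 2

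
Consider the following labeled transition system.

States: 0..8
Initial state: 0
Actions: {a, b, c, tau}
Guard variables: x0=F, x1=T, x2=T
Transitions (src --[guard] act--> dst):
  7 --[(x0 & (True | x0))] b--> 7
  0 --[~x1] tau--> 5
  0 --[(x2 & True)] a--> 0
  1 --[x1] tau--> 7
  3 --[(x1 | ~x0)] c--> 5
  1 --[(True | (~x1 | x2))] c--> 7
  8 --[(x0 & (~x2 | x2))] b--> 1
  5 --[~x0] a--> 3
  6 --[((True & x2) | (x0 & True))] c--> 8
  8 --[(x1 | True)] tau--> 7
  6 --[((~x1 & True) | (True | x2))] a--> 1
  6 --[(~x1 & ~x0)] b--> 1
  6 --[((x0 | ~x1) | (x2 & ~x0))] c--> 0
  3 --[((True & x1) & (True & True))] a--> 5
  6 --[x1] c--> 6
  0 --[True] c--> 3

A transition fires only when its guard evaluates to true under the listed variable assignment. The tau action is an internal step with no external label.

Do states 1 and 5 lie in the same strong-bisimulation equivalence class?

Compute ~ classes (split until stable):
  π0 = {{0,1,2,3,4,5,6,7,8}}
  π1 = {{0,3,6},{1},{2,4,7},{5},{8}}
  π2 = {{0},{1},{2,4,7},{3},{5},{6},{8}}
Fixed point at round 3; 7 class(es).
[1]={1}  [5]={5}

Answer: NOT BISIMILAR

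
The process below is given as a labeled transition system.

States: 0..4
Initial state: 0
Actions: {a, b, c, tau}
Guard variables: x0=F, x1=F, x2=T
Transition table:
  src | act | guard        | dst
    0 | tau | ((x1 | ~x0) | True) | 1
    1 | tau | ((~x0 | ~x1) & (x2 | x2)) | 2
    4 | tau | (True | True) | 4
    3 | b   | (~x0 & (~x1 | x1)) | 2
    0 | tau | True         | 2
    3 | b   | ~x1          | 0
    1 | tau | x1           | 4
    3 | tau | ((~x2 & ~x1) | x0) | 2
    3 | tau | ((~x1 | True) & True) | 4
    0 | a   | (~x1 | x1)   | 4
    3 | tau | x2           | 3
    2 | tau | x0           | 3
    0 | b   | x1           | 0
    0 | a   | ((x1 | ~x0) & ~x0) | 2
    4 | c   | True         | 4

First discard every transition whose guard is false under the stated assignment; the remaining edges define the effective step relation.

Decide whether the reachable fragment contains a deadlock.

Reach set: {0,1,2,4}
  0: a→2  a→4  tau→1  tau→2  [deg 4]
  1: tau→2  [deg 1]
  2: ∅  [deadlock]
  4: c→4  tau→4  [deg 2]
witness 2: tau

Answer: DEADLOCK at state 2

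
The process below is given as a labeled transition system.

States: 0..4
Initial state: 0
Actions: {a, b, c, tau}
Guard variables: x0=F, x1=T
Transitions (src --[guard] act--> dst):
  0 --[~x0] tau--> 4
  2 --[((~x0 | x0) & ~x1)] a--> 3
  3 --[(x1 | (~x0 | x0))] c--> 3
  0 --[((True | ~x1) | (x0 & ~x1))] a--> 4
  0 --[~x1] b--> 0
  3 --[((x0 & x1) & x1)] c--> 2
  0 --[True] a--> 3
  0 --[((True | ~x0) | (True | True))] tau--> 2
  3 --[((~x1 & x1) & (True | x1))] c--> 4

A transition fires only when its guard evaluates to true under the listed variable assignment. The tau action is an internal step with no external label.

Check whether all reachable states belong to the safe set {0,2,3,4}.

Inv-set: {0,2,3,4}
R = {0,2,3,4}
  0: safe
  2: safe
  3: safe
  4: safe

Answer: INVARIANT HOLDS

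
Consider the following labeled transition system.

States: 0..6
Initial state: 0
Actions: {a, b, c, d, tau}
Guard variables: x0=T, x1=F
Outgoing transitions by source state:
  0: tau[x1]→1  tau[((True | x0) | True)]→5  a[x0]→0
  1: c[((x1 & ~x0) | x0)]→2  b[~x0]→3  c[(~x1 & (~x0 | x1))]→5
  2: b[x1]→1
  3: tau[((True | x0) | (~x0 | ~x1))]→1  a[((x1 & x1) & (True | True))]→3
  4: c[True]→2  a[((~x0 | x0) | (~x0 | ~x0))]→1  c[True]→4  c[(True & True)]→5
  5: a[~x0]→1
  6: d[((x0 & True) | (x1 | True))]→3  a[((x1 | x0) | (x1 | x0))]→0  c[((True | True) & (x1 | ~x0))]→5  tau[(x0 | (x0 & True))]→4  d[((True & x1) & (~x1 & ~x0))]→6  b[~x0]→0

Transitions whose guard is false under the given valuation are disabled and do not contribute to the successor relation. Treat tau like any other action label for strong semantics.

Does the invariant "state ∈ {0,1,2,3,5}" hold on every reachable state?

Answer: INVARIANT HOLDS

Working:
Safe = {0,1,2,3,5}
Reachable = {0,5}
  0: ✓
  5: ✓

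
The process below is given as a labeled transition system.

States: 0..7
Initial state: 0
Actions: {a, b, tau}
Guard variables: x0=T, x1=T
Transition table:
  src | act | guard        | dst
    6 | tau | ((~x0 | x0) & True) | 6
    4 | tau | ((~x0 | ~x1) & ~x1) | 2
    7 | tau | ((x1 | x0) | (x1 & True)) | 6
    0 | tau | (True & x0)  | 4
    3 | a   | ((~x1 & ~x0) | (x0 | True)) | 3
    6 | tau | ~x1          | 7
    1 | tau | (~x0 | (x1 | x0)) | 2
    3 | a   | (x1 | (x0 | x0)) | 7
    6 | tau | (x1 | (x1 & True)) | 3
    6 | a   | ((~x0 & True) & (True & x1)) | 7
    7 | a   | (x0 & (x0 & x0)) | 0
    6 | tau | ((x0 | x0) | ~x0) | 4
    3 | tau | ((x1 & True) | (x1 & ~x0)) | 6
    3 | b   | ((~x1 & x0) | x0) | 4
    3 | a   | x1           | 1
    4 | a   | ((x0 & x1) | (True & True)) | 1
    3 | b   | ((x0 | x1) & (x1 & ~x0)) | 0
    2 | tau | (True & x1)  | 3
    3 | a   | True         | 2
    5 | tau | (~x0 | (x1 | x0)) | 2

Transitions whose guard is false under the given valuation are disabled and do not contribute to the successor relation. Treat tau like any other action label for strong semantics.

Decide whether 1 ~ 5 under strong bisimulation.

Answer: BISIMILAR

Working:
Compute ~ classes (split until stable):
  P[0] = {{0,1,2,3,4,5,6,7}}
  P[1] = {{0,1,2,5,6},{3},{4},{7}}
  P[2] = {{0},{1,5},{2},{3},{4},{6},{7}}
7 equivalence class(es) (converged in 3)
[1]={1,5}  [5]={1,5}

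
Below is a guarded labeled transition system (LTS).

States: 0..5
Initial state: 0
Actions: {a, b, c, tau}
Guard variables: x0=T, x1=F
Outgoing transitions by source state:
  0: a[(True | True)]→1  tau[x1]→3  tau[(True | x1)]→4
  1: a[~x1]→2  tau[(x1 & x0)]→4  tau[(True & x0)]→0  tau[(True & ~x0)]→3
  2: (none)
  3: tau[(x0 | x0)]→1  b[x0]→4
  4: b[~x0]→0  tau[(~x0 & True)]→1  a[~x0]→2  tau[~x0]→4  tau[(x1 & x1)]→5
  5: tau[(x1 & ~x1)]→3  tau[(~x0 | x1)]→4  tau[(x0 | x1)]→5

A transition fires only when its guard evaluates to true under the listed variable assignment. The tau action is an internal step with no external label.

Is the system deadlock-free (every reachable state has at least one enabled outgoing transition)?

Reachable = {0,1,2,4}
  0: a→1  tau→4  [2 out]
  1: a→2  tau→0  [2 out]
  2: ∅  [no exit]
  4: ∅  [no exit]
Path to 2: a·a

Answer: DEADLOCK at state 2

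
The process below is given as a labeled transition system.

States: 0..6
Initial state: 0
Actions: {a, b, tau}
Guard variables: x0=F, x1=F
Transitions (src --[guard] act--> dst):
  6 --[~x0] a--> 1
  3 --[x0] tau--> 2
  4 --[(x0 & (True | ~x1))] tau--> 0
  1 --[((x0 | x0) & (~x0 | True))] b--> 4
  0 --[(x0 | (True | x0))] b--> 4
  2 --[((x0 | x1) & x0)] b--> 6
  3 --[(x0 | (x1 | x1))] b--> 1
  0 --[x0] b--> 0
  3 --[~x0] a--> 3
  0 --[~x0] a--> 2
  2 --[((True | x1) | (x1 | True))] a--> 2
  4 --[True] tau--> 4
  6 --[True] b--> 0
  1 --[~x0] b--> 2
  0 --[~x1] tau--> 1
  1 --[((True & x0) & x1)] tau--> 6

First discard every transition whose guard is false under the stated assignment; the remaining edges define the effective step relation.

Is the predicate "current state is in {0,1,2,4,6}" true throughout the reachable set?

Answer: INVARIANT HOLDS

Analysis:
Allowed set {0,1,2,4,6}
Reachable = {0,1,2,4}
  0: ✓
  1: ✓
  2: ✓
  4: ✓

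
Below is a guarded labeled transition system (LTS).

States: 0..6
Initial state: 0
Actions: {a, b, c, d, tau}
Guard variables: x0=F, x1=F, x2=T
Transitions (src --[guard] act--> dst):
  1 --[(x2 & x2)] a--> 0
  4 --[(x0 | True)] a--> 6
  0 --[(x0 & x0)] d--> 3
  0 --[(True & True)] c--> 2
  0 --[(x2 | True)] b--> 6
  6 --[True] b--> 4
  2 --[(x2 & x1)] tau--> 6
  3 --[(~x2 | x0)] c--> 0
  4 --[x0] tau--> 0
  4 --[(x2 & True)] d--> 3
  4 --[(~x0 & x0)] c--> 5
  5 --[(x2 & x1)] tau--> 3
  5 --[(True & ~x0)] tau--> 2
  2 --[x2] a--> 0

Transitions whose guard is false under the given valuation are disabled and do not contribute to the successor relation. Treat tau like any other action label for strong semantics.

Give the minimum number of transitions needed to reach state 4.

BFS to 4:
  Layer 0: {0}
  Layer 1: {2,6}
  Layer 2: {4}
first hit 4 at d=2 via b·b

Answer: 2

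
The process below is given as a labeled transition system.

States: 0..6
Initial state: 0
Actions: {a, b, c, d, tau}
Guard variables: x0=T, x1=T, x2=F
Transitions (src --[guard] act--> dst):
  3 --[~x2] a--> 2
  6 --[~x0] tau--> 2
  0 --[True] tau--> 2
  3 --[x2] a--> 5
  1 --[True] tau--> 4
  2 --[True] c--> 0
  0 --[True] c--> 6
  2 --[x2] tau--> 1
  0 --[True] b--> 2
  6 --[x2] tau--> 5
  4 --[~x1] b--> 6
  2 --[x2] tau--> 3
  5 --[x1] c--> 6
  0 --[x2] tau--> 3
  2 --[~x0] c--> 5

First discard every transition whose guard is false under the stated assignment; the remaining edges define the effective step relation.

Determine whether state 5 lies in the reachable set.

Answer: UNREACHABLE

Working:
Guard filter leaves 7 enabled edge(s).
Layer 0: {0}
Layer 1: {2,6}  total {0,2,6}
Reach set: {0,2,6}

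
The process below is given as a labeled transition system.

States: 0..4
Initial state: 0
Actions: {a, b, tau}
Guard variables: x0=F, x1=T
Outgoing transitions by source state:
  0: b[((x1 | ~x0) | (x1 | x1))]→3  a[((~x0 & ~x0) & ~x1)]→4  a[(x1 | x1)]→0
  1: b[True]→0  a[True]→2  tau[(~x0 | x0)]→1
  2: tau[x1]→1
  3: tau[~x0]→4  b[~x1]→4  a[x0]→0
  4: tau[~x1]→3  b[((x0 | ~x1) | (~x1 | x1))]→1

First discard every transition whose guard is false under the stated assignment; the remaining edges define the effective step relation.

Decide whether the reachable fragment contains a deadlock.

R = {0,1,2,3,4}
  0: a→0  b→3  [deg 2]
  1: a→2  b→0  tau→1  [deg 3]
  2: tau→1  [deg 1]
  3: tau→4  [deg 1]
  4: b→1  [deg 1]

Answer: DEADLOCK-FREE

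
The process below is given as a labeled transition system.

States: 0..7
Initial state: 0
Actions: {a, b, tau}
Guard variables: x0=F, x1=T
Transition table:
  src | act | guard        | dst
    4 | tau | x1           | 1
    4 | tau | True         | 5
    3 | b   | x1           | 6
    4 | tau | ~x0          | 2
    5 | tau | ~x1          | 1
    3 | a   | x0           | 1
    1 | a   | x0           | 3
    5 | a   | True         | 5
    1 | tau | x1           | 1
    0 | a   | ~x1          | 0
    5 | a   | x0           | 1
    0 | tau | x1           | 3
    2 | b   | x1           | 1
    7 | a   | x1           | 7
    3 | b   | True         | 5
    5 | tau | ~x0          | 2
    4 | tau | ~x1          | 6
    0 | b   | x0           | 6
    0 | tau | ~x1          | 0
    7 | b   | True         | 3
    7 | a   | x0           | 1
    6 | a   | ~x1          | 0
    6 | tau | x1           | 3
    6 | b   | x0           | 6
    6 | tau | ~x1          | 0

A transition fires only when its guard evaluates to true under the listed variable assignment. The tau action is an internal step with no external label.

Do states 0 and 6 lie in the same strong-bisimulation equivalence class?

Bisimulation quotient by refinement:
  round 0: {{0,1,2,3,4,5,6,7}}
  round 1: {{0,1,4,6},{2,3},{5},{7}}
  round 2: {{0,6},{1},{2},{3},{4},{5},{7}}
7 equivalence class(es) (converged in 3)
class of 0: {0,6}; class of 6: {0,6}

Answer: BISIMILAR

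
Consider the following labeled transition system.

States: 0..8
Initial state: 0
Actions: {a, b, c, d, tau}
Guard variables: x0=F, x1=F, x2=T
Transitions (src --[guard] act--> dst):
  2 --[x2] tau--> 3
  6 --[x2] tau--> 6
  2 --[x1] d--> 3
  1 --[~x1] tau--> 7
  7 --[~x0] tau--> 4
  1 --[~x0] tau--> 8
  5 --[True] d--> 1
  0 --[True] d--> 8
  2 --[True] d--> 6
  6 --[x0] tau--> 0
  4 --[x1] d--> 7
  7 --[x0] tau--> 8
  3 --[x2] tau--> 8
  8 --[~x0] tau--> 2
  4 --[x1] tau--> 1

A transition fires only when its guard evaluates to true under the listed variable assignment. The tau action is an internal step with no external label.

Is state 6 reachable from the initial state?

Answer: REACHABLE

Trace:
After dropping false guards: 10 live edges.
depth 0: {0}
depth 1: {8}  cumulative {0,8}
depth 2: {2}  cumulative {0,2,8}
depth 3: {3,6}  cumulative {0,2,3,6,8}
Reachable = {0,2,3,6,8}
Path to 6: d·tau·d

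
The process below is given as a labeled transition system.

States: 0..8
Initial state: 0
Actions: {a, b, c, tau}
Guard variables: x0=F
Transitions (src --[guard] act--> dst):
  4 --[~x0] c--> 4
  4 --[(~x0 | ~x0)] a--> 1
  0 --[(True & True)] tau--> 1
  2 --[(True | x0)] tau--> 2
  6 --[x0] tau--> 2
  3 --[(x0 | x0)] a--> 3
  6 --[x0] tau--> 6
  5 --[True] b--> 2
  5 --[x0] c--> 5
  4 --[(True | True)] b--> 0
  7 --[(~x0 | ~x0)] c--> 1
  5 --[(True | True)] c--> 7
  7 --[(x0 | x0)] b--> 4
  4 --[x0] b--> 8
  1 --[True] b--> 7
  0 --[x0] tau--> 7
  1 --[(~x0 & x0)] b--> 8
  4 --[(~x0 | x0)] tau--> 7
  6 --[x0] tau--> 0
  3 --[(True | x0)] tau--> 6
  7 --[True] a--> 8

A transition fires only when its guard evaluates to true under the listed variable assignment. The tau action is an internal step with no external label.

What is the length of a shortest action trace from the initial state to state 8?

Layered search for 8:
  L0 = {0}
  L1 = {1}
  L2 = {7}
  L3 = {8}
first hit 8 at d=3 via tau·b·a

Answer: 3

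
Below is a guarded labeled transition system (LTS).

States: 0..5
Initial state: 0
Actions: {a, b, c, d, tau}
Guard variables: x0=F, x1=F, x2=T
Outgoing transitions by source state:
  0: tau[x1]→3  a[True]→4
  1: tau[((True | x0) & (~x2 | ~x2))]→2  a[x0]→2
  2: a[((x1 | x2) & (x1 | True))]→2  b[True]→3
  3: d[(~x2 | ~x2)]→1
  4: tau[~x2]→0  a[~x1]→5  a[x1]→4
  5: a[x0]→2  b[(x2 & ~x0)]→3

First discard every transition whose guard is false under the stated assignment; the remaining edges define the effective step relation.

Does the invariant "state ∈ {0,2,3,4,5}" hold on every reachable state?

Safe = {0,2,3,4,5}
Reachable = {0,3,4,5}
  0: ✓
  3: ✓
  4: ✓
  5: ✓

Answer: INVARIANT HOLDS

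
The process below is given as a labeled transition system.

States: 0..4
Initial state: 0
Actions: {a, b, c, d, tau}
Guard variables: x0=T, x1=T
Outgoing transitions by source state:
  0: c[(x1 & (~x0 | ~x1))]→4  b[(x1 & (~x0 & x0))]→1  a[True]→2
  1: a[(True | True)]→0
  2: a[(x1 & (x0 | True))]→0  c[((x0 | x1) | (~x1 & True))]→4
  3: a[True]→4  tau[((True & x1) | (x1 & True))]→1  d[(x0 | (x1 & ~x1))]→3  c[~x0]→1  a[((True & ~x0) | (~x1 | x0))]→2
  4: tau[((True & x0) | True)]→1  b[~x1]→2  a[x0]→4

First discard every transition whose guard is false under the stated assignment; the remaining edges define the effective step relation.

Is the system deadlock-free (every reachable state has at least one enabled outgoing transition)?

Reachable = {0,1,2,4}
  0: a→2  [1 exit(s)]
  1: a→0  [1 exit(s)]
  2: a→0  c→4  [2 exit(s)]
  4: a→4  tau→1  [2 exit(s)]

Answer: DEADLOCK-FREE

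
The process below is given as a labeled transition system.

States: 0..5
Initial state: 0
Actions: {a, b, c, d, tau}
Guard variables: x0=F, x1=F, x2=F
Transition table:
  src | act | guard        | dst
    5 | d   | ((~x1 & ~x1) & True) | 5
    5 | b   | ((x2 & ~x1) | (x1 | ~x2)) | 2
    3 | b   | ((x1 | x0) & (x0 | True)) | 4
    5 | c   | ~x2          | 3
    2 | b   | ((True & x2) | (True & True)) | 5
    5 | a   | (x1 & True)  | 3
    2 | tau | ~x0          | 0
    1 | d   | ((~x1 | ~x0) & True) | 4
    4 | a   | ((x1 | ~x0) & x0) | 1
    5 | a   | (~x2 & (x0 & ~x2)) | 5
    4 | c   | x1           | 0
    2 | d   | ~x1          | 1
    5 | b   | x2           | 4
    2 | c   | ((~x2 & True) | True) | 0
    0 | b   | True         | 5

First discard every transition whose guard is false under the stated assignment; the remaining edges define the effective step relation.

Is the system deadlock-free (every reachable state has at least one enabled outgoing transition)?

Answer: DEADLOCK at state 3

Analysis:
Reachable = {0,1,2,3,4,5}
  0: b→5  [1 out]
  1: d→4  [1 out]
  2: b→5  c→0  d→1  tau→0  [4 out]
  3: ∅  [no exit]
  4: ∅  [no exit]
  5: b→2  c→3  d→5  [3 out]
witness 3: b·c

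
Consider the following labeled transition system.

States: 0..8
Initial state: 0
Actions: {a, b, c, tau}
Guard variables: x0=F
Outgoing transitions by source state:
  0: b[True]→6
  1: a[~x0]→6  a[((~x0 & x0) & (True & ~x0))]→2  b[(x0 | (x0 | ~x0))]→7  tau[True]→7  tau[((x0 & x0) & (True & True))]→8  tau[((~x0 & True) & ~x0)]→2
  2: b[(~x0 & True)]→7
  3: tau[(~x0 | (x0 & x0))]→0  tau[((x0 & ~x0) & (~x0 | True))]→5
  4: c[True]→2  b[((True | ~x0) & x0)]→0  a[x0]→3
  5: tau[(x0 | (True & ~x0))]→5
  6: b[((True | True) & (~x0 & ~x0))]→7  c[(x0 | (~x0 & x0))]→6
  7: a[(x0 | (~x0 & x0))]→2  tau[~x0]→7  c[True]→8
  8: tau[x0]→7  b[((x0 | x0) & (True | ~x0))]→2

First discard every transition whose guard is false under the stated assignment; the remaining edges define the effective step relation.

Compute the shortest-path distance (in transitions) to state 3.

Answer: UNREACHABLE

Working:
Breadth-first toward 3:
  depth 0: {0}
  depth 1: {6}
  depth 2: {7}
  depth 3: {8}
3 never appears.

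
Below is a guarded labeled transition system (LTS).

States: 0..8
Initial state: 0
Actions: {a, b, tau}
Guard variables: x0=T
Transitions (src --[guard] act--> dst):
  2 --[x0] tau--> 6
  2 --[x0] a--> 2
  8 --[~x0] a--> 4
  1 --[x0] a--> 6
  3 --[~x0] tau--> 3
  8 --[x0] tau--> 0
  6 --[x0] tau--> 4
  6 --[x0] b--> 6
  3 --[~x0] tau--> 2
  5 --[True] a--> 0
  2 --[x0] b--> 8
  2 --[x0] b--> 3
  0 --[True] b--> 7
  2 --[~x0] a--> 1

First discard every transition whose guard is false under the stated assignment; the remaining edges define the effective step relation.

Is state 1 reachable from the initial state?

Answer: UNREACHABLE

Analysis:
10 transition(s) survive guard evaluation.
depth 0: {0}
depth 1: {7}  total {0,7}
R = {0,7}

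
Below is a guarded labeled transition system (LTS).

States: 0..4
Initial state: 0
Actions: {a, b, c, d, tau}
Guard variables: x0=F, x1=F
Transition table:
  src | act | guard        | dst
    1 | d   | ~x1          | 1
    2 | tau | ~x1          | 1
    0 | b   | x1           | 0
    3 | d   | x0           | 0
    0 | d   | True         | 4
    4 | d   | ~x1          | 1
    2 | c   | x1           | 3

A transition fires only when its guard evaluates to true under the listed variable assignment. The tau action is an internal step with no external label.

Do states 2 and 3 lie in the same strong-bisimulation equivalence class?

Answer: NOT BISIMILAR

Trace:
Bisimulation quotient by refinement:
  π0 = {{0,1,2,3,4}}
  π1 = {{0,1,4},{2},{3}}
stable after 2 split(s): 3 block(s)
2∈{2}, 3∈{3}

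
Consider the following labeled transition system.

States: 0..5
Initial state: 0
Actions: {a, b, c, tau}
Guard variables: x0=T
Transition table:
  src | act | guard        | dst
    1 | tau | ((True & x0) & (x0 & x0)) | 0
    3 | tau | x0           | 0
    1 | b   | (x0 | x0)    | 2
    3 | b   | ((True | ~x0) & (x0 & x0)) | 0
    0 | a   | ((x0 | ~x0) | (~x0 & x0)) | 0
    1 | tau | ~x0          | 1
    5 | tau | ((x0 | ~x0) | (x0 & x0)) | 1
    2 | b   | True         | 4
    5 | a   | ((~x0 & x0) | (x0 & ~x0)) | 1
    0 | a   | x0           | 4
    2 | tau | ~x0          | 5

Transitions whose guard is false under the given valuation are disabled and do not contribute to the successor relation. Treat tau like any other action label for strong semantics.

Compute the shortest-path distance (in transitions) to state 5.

Layered search for 5:
  depth 0: {0}
  depth 1: {4}
5 never appears.

Answer: UNREACHABLE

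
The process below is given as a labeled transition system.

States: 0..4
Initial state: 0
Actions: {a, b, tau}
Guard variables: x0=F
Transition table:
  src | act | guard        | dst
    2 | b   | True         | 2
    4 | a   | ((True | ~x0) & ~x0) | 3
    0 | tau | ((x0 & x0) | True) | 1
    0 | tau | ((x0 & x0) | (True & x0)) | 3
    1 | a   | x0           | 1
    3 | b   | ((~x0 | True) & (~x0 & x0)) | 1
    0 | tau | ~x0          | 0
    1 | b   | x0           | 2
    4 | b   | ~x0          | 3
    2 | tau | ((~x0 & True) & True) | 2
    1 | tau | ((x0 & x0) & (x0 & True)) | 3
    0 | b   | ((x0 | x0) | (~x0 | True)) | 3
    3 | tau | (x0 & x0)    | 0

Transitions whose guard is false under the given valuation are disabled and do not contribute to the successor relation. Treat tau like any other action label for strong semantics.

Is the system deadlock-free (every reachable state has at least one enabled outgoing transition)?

Answer: DEADLOCK at state 1

Analysis:
R = {0,1,3}
  0: b→3  tau→0  tau→1  [3 out]
  1: ∅  [STUCK]
  3: ∅  [STUCK]
Path to 1: tau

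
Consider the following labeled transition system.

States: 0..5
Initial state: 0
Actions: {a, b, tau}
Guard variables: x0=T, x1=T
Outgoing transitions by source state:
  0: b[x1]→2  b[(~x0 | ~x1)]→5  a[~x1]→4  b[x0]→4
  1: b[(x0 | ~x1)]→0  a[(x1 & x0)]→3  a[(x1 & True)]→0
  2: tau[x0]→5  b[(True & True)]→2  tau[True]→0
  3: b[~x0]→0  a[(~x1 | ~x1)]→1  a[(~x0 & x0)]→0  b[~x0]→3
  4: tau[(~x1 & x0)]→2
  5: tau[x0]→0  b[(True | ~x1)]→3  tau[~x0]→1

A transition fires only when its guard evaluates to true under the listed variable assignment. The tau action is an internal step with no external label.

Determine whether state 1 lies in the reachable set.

Answer: UNREACHABLE

Analysis:
10 transition(s) survive guard evaluation.
depth 0: {0}
depth 1: {2,4}  cumulative {0,2,4}
depth 2: {5}  cumulative {0,2,4,5}
depth 3: {3}  cumulative {0,2,3,4,5}
R = {0,2,3,4,5}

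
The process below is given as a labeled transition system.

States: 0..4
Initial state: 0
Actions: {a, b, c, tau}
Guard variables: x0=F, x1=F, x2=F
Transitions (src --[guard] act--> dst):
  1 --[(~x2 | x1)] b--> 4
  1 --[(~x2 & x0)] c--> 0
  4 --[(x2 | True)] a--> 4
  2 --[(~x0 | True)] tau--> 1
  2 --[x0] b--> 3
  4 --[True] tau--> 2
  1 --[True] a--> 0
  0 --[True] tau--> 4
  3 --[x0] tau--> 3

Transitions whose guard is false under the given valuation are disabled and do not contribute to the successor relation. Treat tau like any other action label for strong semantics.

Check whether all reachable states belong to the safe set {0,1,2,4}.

Answer: INVARIANT HOLDS

Analysis:
Safe = {0,1,2,4}
Reachable = {0,1,2,4}
  0: ok
  1: ok
  2: ok
  4: ok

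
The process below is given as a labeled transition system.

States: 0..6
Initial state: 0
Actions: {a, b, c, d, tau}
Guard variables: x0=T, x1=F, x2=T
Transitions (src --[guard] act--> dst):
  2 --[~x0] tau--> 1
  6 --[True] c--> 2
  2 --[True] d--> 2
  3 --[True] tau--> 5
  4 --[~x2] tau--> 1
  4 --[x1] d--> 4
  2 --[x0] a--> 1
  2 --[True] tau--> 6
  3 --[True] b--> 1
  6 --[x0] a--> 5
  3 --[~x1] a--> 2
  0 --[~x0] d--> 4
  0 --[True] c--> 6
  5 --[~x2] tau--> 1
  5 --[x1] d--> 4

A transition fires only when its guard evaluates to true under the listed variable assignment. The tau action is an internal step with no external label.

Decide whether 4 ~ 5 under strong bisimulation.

Compute ~ classes (split until stable):
  round 0: {{0,1,2,3,4,5,6}}
  round 1: {{0},{1,4,5},{2},{3},{6}}
Fixed point at round 2; 5 class(es).
4∈{1,4,5}, 5∈{1,4,5}

Answer: BISIMILAR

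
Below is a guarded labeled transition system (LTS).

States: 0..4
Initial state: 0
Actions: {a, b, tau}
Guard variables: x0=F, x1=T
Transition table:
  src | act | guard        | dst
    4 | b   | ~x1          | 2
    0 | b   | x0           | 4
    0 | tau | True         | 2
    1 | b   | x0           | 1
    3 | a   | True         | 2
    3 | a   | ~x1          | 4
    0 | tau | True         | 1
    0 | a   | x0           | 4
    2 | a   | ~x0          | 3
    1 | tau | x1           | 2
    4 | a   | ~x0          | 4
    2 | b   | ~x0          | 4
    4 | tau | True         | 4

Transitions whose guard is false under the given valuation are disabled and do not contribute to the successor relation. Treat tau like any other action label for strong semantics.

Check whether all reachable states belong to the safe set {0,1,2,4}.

Answer: INVARIANT VIOLATED at state 3

Analysis:
Safe = {0,1,2,4}
Reachable = {0,1,2,3,4}
  0: ✓
  1: ✓
  2: ✓
  3: VIOLATES
  4: ✓
reach 3 via tau·a — violates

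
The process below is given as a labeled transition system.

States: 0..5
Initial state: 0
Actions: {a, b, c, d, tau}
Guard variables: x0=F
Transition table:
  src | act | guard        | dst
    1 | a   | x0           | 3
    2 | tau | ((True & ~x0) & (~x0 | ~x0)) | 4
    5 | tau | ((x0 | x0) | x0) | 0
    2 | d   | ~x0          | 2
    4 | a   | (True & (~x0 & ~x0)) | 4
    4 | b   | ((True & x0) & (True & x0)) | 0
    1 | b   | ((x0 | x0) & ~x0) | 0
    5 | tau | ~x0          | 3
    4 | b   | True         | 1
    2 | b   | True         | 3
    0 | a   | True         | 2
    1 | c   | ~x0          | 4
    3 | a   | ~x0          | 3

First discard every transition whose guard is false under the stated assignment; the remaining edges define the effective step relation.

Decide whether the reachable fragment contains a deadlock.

R = {0,1,2,3,4}
  0: a→2  [deg 1]
  1: c→4  [deg 1]
  2: b→3  d→2  tau→4  [deg 3]
  3: a→3  [deg 1]
  4: a→4  b→1  [deg 2]

Answer: DEADLOCK-FREE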